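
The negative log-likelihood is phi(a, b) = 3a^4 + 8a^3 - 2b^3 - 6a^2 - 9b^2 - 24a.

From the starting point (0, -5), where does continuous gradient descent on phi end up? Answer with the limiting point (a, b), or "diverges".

(1, -3)

phi is separable, so gradient descent decouples: a follows -∂phi/∂a, b follows -∂phi/∂b.
∂phi/∂a = 12(a - 1)(a + 1)(a + 2); at a=0 this is -24, so a increases.
∂phi/∂b = -6b(b + 3); at b=-5 this is -60, so b increases.
a converges to its nearest critical value 1 (a local min of the a-part); b converges to -3. The iterate converges to (1, -3).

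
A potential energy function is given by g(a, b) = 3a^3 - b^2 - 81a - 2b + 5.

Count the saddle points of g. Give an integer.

1

g separates as a function of a plus a function of b, so ∇g=0 decouples.
∂g/∂a = 9(a - 3)(a + 3) = 0 at a ∈ {-3, 3}; ∂g/∂b = -2(b + 1) = 0 at b ∈ {-1}.
The Hessian is diagonal: diag(g_aa, g_bb). Second derivatives: g_aa(-3)=-54, g_aa(3)=54; g_bb(-1)=-2.
Saddle points occur where the two diagonal entries have opposite signs: (3, -1). Count: 1.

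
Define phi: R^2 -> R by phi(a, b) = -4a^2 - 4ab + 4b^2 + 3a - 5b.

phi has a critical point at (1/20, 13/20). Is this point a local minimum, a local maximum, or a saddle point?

saddle point

The Hessian of phi is constant: H = [[-8, -4], [-4, 8]].
det(H) = (-8)·8 − (-4)² = -80.
Since det(H) < 0, H is indefinite and the critical point is a saddle point.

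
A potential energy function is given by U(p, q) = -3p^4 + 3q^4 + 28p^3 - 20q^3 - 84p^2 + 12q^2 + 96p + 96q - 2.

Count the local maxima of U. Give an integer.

2

U separates as a function of p plus a function of q, so ∇U=0 decouples.
∂U/∂p = -12(p - 4)(p - 2)(p - 1) = 0 at p ∈ {1, 2, 4}; ∂U/∂q = 12(q - 4)(q - 2)(q + 1) = 0 at q ∈ {-1, 2, 4}.
The Hessian is diagonal: diag(U_pp, U_qq). Second derivatives: U_pp(1)=-36, U_pp(2)=24, U_pp(4)=-72; U_qq(-1)=180, U_qq(2)=-72, U_qq(4)=120.
Local maxima occur where both diagonal entries negative: (1, 2), (4, 2). Count: 2.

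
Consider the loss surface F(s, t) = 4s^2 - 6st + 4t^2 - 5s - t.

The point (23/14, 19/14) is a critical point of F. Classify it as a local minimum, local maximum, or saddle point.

local minimum

The Hessian of F is constant: H = [[8, -6], [-6, 8]].
det(H) = 8·8 − (-6)² = 28.
det(H) > 0 and tr(H) = 16 > 0, so H is positive definite and the point is a local minimum.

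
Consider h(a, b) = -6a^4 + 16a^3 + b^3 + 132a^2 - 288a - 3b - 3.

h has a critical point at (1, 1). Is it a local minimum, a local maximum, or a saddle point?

local minimum

The mixed partial ∂²h/∂a∂b is 0, so the Hessian at any point is diag(h_aa, h_bb) = diag(24(-3a^2 + 4a + 11), 6b).
At (1, 1): H = diag(288, 6).
Both eigenvalues are positive, so H is positive definite: a local minimum.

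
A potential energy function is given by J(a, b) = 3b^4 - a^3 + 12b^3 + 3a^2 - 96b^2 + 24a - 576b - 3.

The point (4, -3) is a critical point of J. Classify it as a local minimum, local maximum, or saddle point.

The mixed partial ∂²J/∂a∂b is 0, so the Hessian at any point is diag(J_aa, J_bb) = diag(6(-a + 1), 12(3b^2 + 6b - 16)).
At (4, -3): H = diag(-18, -84).
Both eigenvalues are negative, so H is negative definite: a local maximum.

local maximum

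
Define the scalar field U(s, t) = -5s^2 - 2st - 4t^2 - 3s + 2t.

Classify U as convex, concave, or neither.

concave

U is quadratic, so its Hessian is the constant matrix H = [[-10, -2], [-2, -8]].
det(H) = 76, tr(H) = -18.
det(H) > 0 and tr(H) < 0, so H is negative definite everywhere: concave.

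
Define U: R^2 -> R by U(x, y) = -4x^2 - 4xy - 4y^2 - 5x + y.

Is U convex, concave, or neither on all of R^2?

U is quadratic, so its Hessian is the constant matrix H = [[-8, -4], [-4, -8]].
det(H) = 48, tr(H) = -16.
det(H) > 0 and tr(H) < 0, so H is negative definite everywhere: concave.

concave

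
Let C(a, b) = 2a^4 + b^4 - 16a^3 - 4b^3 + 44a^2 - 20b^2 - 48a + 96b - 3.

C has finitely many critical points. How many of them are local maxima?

C separates as a function of a plus a function of b, so ∇C=0 decouples.
∂C/∂a = 8(a - 3)(a - 2)(a - 1) = 0 at a ∈ {1, 2, 3}; ∂C/∂b = 4(b - 4)(b - 2)(b + 3) = 0 at b ∈ {-3, 2, 4}.
The Hessian is diagonal: diag(C_aa, C_bb). Second derivatives: C_aa(1)=16, C_aa(2)=-8, C_aa(3)=16; C_bb(-3)=140, C_bb(2)=-40, C_bb(4)=56.
Local maxima occur where both diagonal entries negative: (2, 2). Count: 1.

1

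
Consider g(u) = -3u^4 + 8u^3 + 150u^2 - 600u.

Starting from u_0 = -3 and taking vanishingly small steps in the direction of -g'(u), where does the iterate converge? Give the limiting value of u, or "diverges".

g'(u) = -12(u - 5)(u - 2)(u + 5), so g'(-3) = -960.
Gradient descent moves in the -g' direction, i.e. u is increasing.
The nearest critical point in that direction is u = 2, where g'' = 252 > 0 (a local minimum). The iterate converges there.

2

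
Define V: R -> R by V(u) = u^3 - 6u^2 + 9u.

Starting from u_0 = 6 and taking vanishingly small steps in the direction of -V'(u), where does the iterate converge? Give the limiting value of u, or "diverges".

V'(u) = 3(u - 3)(u - 1), so V'(6) = 45.
Gradient descent moves in the -V' direction, i.e. u is decreasing.
The nearest critical point in that direction is u = 3, where V'' = 6 > 0 (a local minimum). The iterate converges there.

3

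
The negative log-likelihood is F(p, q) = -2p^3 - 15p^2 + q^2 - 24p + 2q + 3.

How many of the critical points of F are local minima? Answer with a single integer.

F separates as a function of p plus a function of q, so ∇F=0 decouples.
∂F/∂p = -6(p + 1)(p + 4) = 0 at p ∈ {-4, -1}; ∂F/∂q = 2(q + 1) = 0 at q ∈ {-1}.
The Hessian is diagonal: diag(F_pp, F_qq). Second derivatives: F_pp(-4)=18, F_pp(-1)=-18; F_qq(-1)=2.
Local minima occur where both diagonal entries positive: (-4, -1). Count: 1.

1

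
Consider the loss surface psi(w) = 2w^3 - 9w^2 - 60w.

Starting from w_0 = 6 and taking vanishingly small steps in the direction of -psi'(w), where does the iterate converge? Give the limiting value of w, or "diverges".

psi'(w) = 6(w - 5)(w + 2), so psi'(6) = 48.
Gradient descent moves in the -psi' direction, i.e. w is decreasing.
The nearest critical point in that direction is w = 5, where psi'' = 42 > 0 (a local minimum). The iterate converges there.

5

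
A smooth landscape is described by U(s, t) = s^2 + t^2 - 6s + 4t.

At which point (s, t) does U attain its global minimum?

(3, -2)

U(s,t) separates as P(s) + Q(t), so its minimum is min P + min Q.
P'(s) = 2s - 6 vanishes at s ∈ {3}; Q'(t) = 2(t + 2) vanishes at t ∈ {-2}.
Local minima of P (where P''>0): P(3)=-9. Local minima of Q: Q(-2)=-4.
So the global minimum of U is P(3) + Q(-2) = -9 − 4 = -13, attained at (3, -2).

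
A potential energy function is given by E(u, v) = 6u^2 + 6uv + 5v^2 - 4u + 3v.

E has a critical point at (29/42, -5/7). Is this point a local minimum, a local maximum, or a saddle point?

The Hessian of E is constant: H = [[12, 6], [6, 10]].
det(H) = 12·10 − 6² = 84.
det(H) > 0 and tr(H) = 22 > 0, so H is positive definite and the point is a local minimum.

local minimum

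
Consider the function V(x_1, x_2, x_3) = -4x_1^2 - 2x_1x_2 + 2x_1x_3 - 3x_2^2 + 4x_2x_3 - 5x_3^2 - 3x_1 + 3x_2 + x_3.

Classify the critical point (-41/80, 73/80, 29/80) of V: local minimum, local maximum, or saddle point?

The Hessian is constant: H = [[-8, -2, 2], [-2, -6, 4], [2, 4, -10]].
Leading principal minors: Δ₁ = -8, Δ₂ = 44, Δ₃ = -320.
The minors alternate sign starting negative (−, +, −), so H is negative definite: a local maximum.

local maximum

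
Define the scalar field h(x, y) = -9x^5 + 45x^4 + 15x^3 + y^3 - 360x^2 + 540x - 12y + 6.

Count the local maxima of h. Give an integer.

h separates as a function of x plus a function of y, so ∇h=0 decouples.
∂h/∂x = -45(x - 3)(x - 2)(x - 1)(x + 2) = 0 at x ∈ {-2, 1, 2, 3}; ∂h/∂y = 3(y - 2)(y + 2) = 0 at y ∈ {-2, 2}.
The Hessian is diagonal: diag(h_xx, h_yy). Second derivatives: h_xx(-2)=2700, h_xx(1)=-270, h_xx(2)=180, h_xx(3)=-450; h_yy(-2)=-12, h_yy(2)=12.
Local maxima occur where both diagonal entries negative: (1, -2), (3, -2). Count: 2.

2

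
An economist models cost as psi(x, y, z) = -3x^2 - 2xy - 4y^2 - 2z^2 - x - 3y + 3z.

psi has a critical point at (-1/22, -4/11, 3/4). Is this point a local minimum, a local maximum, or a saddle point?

The Hessian is constant: H = [[-6, -2, 0], [-2, -8, 0], [0, 0, -4]].
Leading principal minors: Δ₁ = -6, Δ₂ = 44, Δ₃ = -176.
The minors alternate sign starting negative (−, +, −), so H is negative definite: a local maximum.

local maximum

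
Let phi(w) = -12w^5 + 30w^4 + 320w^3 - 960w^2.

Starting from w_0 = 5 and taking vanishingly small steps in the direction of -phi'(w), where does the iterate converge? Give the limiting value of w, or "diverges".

phi'(w) = -60w(w - 4)(w - 2)(w + 4), so phi'(5) = -8100.
Gradient descent moves in the -phi' direction, i.e. w is increasing.
There is no critical point above w=5, and phi' keeps the same sign, so the iterate runs off to +∞.

diverges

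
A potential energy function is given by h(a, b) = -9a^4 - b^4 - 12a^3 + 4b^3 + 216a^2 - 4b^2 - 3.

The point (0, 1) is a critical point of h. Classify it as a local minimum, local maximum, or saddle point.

local minimum

The mixed partial ∂²h/∂a∂b is 0, so the Hessian at any point is diag(h_aa, h_bb) = diag(36(-3a^2 - 2a + 12), 4(-3b^2 + 6b - 2)).
At (0, 1): H = diag(432, 4).
Both eigenvalues are positive, so H is positive definite: a local minimum.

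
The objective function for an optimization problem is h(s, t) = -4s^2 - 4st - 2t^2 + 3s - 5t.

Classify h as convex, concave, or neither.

h is quadratic, so its Hessian is the constant matrix H = [[-8, -4], [-4, -4]].
det(H) = 16, tr(H) = -12.
det(H) > 0 and tr(H) < 0, so H is negative definite everywhere: concave.

concave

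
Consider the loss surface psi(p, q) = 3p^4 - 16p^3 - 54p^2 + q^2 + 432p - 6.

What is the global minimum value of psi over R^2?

psi(p,q) separates as A(p) + B(q) − 6, so its minimum is min A + min B − 6.
A'(p) = 12(p - 4)(p - 3)(p + 3) vanishes at p ∈ {-3, 3, 4}; B'(q) = 2q vanishes at q ∈ {0}.
Local minima of A (where A''>0): A(-3)=-1107, A(4)=608. Local minima of B: B(0)=0.
So the global minimum of psi is A(-3) + B(0) − 6 = -1107 + 0 − 6 = -1113, attained at (-3, 0).

-1113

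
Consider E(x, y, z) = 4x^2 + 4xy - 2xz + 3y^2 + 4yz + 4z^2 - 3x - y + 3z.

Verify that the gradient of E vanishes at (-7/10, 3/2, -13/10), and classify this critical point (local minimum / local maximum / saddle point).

∇E = (8x + 4y - 2z - 3, 4x + 6y + 4z - 1, -2x + 4y + 8z + 3); substituting (-7/10, 3/2, -13/10) gives ∇E = (0, 0, 0), so (-7/10, 3/2, -13/10) is indeed a critical point.
The Hessian is constant: H = [[8, 4, -2], [4, 6, 4], [-2, 4, 8]].
Leading principal minors: Δ₁ = 8, Δ₂ = 32, Δ₃ = 40.
All leading minors are positive, so H is positive definite: a local minimum.

local minimum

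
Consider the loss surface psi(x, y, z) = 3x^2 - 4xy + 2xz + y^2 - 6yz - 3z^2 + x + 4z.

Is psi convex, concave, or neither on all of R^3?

psi is quadratic, so its Hessian is the constant matrix H = [[6, -4, 2], [-4, 2, -6], [2, -6, -6]].
Leading principal minors: 6, -4, -104.
Neither pattern holds ⇒ H is indefinite ⇒ neither convex nor concave.

neither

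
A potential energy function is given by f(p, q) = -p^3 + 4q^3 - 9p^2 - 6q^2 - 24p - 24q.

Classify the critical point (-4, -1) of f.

The mixed partial ∂²f/∂p∂q is 0, so the Hessian at any point is diag(f_pp, f_qq) = diag(-6(p + 3), 12(2q - 1)).
At (-4, -1): H = diag(6, -36).
The eigenvalues have opposite signs, so H is indefinite: a saddle point.

saddle point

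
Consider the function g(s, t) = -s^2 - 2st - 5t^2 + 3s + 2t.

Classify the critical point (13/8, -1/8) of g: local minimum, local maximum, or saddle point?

The Hessian of g is constant: H = [[-2, -2], [-2, -10]].
det(H) = (-2)·(-10) − (-2)² = 16.
det(H) > 0 and tr(H) = -12 < 0, so H is negative definite and the point is a local maximum.

local maximum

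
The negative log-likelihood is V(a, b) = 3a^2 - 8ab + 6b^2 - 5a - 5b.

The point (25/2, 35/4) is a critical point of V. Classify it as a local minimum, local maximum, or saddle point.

local minimum

The Hessian of V is constant: H = [[6, -8], [-8, 12]].
det(H) = 6·12 − (-8)² = 8.
det(H) > 0 and tr(H) = 18 > 0, so H is positive definite and the point is a local minimum.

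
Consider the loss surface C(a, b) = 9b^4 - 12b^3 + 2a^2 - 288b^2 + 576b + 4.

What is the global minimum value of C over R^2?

-3836

C(a,b) separates as P(a) + Q(b) + 4, so its minimum is min P + min Q + 4.
P'(a) = 4a vanishes at a ∈ {0}; Q'(b) = 36(b - 4)(b - 1)(b + 4) vanishes at b ∈ {-4, 1, 4}.
Local minima of P (where P''>0): P(0)=0. Local minima of Q: Q(-4)=-3840, Q(4)=-768.
So the global minimum of C is P(0) + Q(-4) + 4 = 0 − 3840 + 4 = -3836, attained at (0, -4).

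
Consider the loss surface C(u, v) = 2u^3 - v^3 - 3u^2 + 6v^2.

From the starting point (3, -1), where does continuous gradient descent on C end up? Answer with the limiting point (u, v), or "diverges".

(1, 0)

C is separable, so gradient descent decouples: u follows -∂C/∂u, v follows -∂C/∂v.
∂C/∂u = 6u(u - 1); at u=3 this is 36, so u decreases.
∂C/∂v = -3v(v - 4); at v=-1 this is -15, so v increases.
u converges to its nearest critical value 1 (a local min of the u-part); v converges to 0. The iterate converges to (1, 0).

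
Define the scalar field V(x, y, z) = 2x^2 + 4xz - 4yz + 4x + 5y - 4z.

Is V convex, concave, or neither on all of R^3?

V is quadratic, so its Hessian is the constant matrix H = [[4, 0, 4], [0, 0, -4], [4, -4, 0]].
Leading principal minors: 4, 0, -64.
Neither pattern holds ⇒ H is indefinite ⇒ neither convex nor concave.

neither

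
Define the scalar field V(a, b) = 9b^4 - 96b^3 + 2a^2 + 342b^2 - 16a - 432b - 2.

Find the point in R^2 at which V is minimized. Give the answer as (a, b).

(4, 1)

V(a,b) separates as P(a) + Q(b) − 2, so its minimum is min P + min Q − 2.
P'(a) = 4a - 16 vanishes at a ∈ {4}; Q'(b) = 36(b - 4)(b - 3)(b - 1) vanishes at b ∈ {1, 3, 4}.
Local minima of P (where P''>0): P(4)=-32. Local minima of Q: Q(1)=-177, Q(4)=-96.
So the global minimum of V is P(4) + Q(1) − 2 = -32 − 177 − 2 = -211, attained at (4, 1).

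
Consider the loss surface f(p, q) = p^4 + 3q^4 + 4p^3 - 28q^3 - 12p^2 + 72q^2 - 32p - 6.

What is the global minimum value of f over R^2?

-70

f(p,q) separates as A(p) + B(q) − 6, so its minimum is min A + min B − 6.
A'(p) = 4(p - 2)(p + 1)(p + 4) vanishes at p ∈ {-4, -1, 2}; B'(q) = 12q(q - 4)(q - 3) vanishes at q ∈ {0, 3, 4}.
Local minima of A (where A''>0): A(-4)=-64, A(2)=-64. Local minima of B: B(0)=0, B(4)=128.
So the global minimum of f is A(-4) + B(0) − 6 = -64 + 0 − 6 = -70, attained at (-4, 0).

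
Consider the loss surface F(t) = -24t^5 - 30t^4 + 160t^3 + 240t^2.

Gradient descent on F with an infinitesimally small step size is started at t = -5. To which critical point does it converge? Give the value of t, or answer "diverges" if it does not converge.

F'(t) = -120t(t - 2)(t + 1)(t + 2), so F'(-5) = -50400.
Gradient descent moves in the -F' direction, i.e. t is increasing.
The nearest critical point in that direction is t = -2, where F'' = 960 > 0 (a local minimum). The iterate converges there.

-2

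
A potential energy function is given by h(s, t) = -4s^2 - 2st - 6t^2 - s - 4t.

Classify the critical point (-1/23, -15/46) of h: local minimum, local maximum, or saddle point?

The Hessian of h is constant: H = [[-8, -2], [-2, -12]].
det(H) = (-8)·(-12) − (-2)² = 92.
det(H) > 0 and tr(H) = -20 < 0, so H is negative definite and the point is a local maximum.

local maximum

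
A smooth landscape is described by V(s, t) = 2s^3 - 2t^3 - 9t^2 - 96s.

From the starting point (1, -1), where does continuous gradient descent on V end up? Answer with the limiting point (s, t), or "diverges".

V is separable, so gradient descent decouples: s follows -∂V/∂s, t follows -∂V/∂t.
∂V/∂s = 6(s - 4)(s + 4); at s=1 this is -90, so s increases.
∂V/∂t = -6t(t + 3); at t=-1 this is 12, so t decreases.
s converges to its nearest critical value 4 (a local min of the s-part); t converges to -3. The iterate converges to (4, -3).

(4, -3)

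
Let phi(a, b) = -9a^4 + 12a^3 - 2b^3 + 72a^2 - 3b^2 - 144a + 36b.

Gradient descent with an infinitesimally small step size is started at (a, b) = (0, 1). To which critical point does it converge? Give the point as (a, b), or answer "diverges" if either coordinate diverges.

phi is separable, so gradient descent decouples: a follows -∂phi/∂a, b follows -∂phi/∂b.
∂phi/∂a = -36(a - 2)(a - 1)(a + 2); at a=0 this is -144, so a increases.
∂phi/∂b = -6(b - 2)(b + 3); at b=1 this is 24, so b decreases.
a converges to its nearest critical value 1 (a local min of the a-part); b converges to -3. The iterate converges to (1, -3).

(1, -3)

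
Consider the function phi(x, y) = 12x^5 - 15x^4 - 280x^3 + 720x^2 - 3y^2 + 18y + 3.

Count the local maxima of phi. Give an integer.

2

phi separates as a function of x plus a function of y, so ∇phi=0 decouples.
∂phi/∂x = 60x(x - 3)(x - 2)(x + 4) = 0 at x ∈ {-4, 0, 2, 3}; ∂phi/∂y = -6(y - 3) = 0 at y ∈ {3}.
The Hessian is diagonal: diag(phi_xx, phi_yy). Second derivatives: phi_xx(-4)=-10080, phi_xx(0)=1440, phi_xx(2)=-720, phi_xx(3)=1260; phi_yy(3)=-6.
Local maxima occur where both diagonal entries negative: (-4, 3), (2, 3). Count: 2.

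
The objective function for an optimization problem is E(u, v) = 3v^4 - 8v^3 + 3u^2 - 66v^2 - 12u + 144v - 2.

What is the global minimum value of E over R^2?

-581

E(u,v) separates as P(u) + Q(v) − 2, so its minimum is min P + min Q − 2.
P'(u) = 6u - 12 vanishes at u ∈ {2}; Q'(v) = 12(v - 4)(v - 1)(v + 3) vanishes at v ∈ {-3, 1, 4}.
Local minima of P (where P''>0): P(2)=-12. Local minima of Q: Q(-3)=-567, Q(4)=-224.
So the global minimum of E is P(2) + Q(-3) − 2 = -12 − 567 − 2 = -581, attained at (2, -3).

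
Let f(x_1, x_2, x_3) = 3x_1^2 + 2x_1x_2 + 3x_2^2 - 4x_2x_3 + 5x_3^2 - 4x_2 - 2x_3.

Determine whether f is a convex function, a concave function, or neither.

convex

f is quadratic, so its Hessian is the constant matrix H = [[6, 2, 0], [2, 6, -4], [0, -4, 10]].
Leading principal minors: 6, 32, 224.
All positive ⇒ H ≻ 0 ⇒ convex.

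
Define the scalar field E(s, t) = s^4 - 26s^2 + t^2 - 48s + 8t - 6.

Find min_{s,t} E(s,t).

-374

E(s,t) separates as P(s) + Q(t) − 6, so its minimum is min P + min Q − 6.
P'(s) = 4(s - 4)(s + 1)(s + 3) vanishes at s ∈ {-3, -1, 4}; Q'(t) = 2(t + 4) vanishes at t ∈ {-4}.
Local minima of P (where P''>0): P(-3)=-9, P(4)=-352. Local minima of Q: Q(-4)=-16.
So the global minimum of E is P(4) + Q(-4) − 6 = -352 − 16 − 6 = -374, attained at (4, -4).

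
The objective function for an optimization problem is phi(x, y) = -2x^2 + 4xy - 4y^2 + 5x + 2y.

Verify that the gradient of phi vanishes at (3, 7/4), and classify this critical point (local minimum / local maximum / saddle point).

∇phi = (-4x + 4y + 5, 4x - 8y + 2); substituting (3, 7/4) gives ∇phi = (0, 0), so (3, 7/4) is indeed a critical point.
The Hessian of phi is constant: H = [[-4, 4], [4, -8]].
det(H) = (-4)·(-8) − 4² = 16.
det(H) > 0 and tr(H) = -12 < 0, so H is negative definite and the point is a local maximum.

local maximum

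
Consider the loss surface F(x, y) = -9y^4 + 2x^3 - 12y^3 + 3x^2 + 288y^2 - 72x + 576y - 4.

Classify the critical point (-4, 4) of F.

local maximum

The mixed partial ∂²F/∂x∂y is 0, so the Hessian at any point is diag(F_xx, F_yy) = diag(6(2x + 1), 36(-3y^2 - 2y + 16)).
At (-4, 4): H = diag(-42, -1440).
Both eigenvalues are negative, so H is negative definite: a local maximum.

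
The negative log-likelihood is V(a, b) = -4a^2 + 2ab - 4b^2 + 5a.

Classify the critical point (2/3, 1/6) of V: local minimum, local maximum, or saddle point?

local maximum

The Hessian of V is constant: H = [[-8, 2], [2, -8]].
det(H) = (-8)·(-8) − 2² = 60.
det(H) > 0 and tr(H) = -16 < 0, so H is negative definite and the point is a local maximum.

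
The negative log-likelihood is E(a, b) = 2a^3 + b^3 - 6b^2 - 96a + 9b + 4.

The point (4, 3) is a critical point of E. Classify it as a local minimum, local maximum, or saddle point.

local minimum

The mixed partial ∂²E/∂a∂b is 0, so the Hessian at any point is diag(E_aa, E_bb) = diag(12a, 6(b - 2)).
At (4, 3): H = diag(48, 6).
Both eigenvalues are positive, so H is positive definite: a local minimum.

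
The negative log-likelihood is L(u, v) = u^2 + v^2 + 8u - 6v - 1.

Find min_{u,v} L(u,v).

-26

L(u,v) separates as P(u) + Q(v) − 1, so its minimum is min P + min Q − 1.
P'(u) = 2u + 8 vanishes at u ∈ {-4}; Q'(v) = 2v - 6 vanishes at v ∈ {3}.
Local minima of P (where P''>0): P(-4)=-16. Local minima of Q: Q(3)=-9.
So the global minimum of L is P(-4) + Q(3) − 1 = -16 − 9 − 1 = -26, attained at (-4, 3).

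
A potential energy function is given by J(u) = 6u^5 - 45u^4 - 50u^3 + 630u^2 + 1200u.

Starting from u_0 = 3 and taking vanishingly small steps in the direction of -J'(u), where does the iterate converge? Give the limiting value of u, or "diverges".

J'(u) = 30(u - 5)(u - 4)(u + 1)(u + 2), so J'(3) = 1200.
Gradient descent moves in the -J' direction, i.e. u is decreasing.
The nearest critical point in that direction is u = -1, where J'' = 900 > 0 (a local minimum). The iterate converges there.

-1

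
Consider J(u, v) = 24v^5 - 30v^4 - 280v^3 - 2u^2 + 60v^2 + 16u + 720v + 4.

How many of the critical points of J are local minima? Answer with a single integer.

J separates as a function of u plus a function of v, so ∇J=0 decouples.
∂J/∂u = -4(u - 4) = 0 at u ∈ {4}; ∂J/∂v = 120(v - 3)(v - 1)(v + 1)(v + 2) = 0 at v ∈ {-2, -1, 1, 3}.
The Hessian is diagonal: diag(J_uu, J_vv). Second derivatives: J_uu(4)=-4; J_vv(-2)=-1800, J_vv(-1)=960, J_vv(1)=-1440, J_vv(3)=4800.
Local minima occur where both diagonal entries positive: none. Count: 0.

0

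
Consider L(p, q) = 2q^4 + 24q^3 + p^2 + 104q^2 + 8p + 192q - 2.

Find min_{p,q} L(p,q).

-146

L(p,q) separates as A(p) + B(q) − 2, so its minimum is min A + min B − 2.
A'(p) = 2p + 8 vanishes at p ∈ {-4}; B'(q) = 8(q + 2)(q + 3)(q + 4) vanishes at q ∈ {-4, -3, -2}.
Local minima of A (where A''>0): A(-4)=-16. Local minima of B: B(-4)=-128, B(-2)=-128.
So the global minimum of L is A(-4) + B(-4) − 2 = -16 − 128 − 2 = -146, attained at (-4, -4).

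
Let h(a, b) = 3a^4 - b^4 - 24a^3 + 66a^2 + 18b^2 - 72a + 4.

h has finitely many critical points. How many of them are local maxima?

2

h separates as a function of a plus a function of b, so ∇h=0 decouples.
∂h/∂a = 12(a - 3)(a - 2)(a - 1) = 0 at a ∈ {1, 2, 3}; ∂h/∂b = -4b(b - 3)(b + 3) = 0 at b ∈ {-3, 0, 3}.
The Hessian is diagonal: diag(h_aa, h_bb). Second derivatives: h_aa(1)=24, h_aa(2)=-12, h_aa(3)=24; h_bb(-3)=-72, h_bb(0)=36, h_bb(3)=-72.
Local maxima occur where both diagonal entries negative: (2, -3), (2, 3). Count: 2.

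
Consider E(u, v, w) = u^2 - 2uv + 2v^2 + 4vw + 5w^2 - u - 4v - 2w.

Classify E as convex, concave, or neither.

E is quadratic, so its Hessian is the constant matrix H = [[2, -2, 0], [-2, 4, 4], [0, 4, 10]].
Leading principal minors: 2, 4, 8.
All positive ⇒ H ≻ 0 ⇒ convex.

convex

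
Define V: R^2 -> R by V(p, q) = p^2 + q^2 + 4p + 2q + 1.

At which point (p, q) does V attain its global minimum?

(-2, -1)

V(p,q) separates as A(p) + B(q) + 1, so its minimum is min A + min B + 1.
A'(p) = 2p + 4 vanishes at p ∈ {-2}; B'(q) = 2q + 2 vanishes at q ∈ {-1}.
Local minima of A (where A''>0): A(-2)=-4. Local minima of B: B(-1)=-1.
So the global minimum of V is A(-2) + B(-1) + 1 = -4 − 1 + 1 = -4, attained at (-2, -1).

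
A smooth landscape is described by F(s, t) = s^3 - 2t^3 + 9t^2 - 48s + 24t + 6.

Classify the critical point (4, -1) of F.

local minimum

The mixed partial ∂²F/∂s∂t is 0, so the Hessian at any point is diag(F_ss, F_tt) = diag(6s, 6(-2t + 3)).
At (4, -1): H = diag(24, 30).
Both eigenvalues are positive, so H is positive definite: a local minimum.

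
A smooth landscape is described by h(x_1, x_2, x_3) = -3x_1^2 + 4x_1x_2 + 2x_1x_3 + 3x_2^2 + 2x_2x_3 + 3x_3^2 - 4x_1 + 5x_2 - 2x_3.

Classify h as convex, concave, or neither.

h is quadratic, so its Hessian is the constant matrix H = [[-6, 4, 2], [4, 6, 2], [2, 2, 6]].
Leading principal minors: -6, -52, -280.
Neither pattern holds ⇒ H is indefinite ⇒ neither convex nor concave.

neither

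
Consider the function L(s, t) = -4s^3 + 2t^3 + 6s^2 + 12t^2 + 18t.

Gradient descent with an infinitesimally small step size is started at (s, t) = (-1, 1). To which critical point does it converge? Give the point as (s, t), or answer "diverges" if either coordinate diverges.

L is separable, so gradient descent decouples: s follows -∂L/∂s, t follows -∂L/∂t.
∂L/∂s = -12s(s - 1); at s=-1 this is -24, so s increases.
∂L/∂t = 6(t + 1)(t + 3); at t=1 this is 48, so t decreases.
s converges to its nearest critical value 0 (a local min of the s-part); t converges to -1. The iterate converges to (0, -1).

(0, -1)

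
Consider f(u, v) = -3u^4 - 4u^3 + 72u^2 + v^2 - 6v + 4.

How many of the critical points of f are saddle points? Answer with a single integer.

f separates as a function of u plus a function of v, so ∇f=0 decouples.
∂f/∂u = -12u(u - 3)(u + 4) = 0 at u ∈ {-4, 0, 3}; ∂f/∂v = 2(v - 3) = 0 at v ∈ {3}.
The Hessian is diagonal: diag(f_uu, f_vv). Second derivatives: f_uu(-4)=-336, f_uu(0)=144, f_uu(3)=-252; f_vv(3)=2.
Saddle points occur where the two diagonal entries have opposite signs: (-4, 3), (3, 3). Count: 2.

2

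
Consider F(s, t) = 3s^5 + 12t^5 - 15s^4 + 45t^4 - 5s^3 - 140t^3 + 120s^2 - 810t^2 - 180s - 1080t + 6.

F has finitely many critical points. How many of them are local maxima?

F separates as a function of s plus a function of t, so ∇F=0 decouples.
∂F/∂s = 15(s - 3)(s - 2)(s - 1)(s + 2) = 0 at s ∈ {-2, 1, 2, 3}; ∂F/∂t = 60(t - 3)(t + 1)(t + 2)(t + 3) = 0 at t ∈ {-3, -2, -1, 3}.
The Hessian is diagonal: diag(F_ss, F_tt). Second derivatives: F_ss(-2)=-900, F_ss(1)=90, F_ss(2)=-60, F_ss(3)=150; F_tt(-3)=-720, F_tt(-2)=300, F_tt(-1)=-480, F_tt(3)=7200.
Local maxima occur where both diagonal entries negative: (-2, -3), (-2, -1), (2, -3), (2, -1). Count: 4.

4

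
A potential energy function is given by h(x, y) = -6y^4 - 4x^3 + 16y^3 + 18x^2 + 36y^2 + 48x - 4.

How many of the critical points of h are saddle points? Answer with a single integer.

3

h separates as a function of x plus a function of y, so ∇h=0 decouples.
∂h/∂x = -12(x - 4)(x + 1) = 0 at x ∈ {-1, 4}; ∂h/∂y = -24y(y - 3)(y + 1) = 0 at y ∈ {-1, 0, 3}.
The Hessian is diagonal: diag(h_xx, h_yy). Second derivatives: h_xx(-1)=60, h_xx(4)=-60; h_yy(-1)=-96, h_yy(0)=72, h_yy(3)=-288.
Saddle points occur where the two diagonal entries have opposite signs: (-1, -1), (-1, 3), (4, 0). Count: 3.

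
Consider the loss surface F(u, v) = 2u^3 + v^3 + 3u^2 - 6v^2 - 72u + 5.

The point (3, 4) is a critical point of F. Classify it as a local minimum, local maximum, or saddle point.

The mixed partial ∂²F/∂u∂v is 0, so the Hessian at any point is diag(F_uu, F_vv) = diag(6(2u + 1), 6(v - 2)).
At (3, 4): H = diag(42, 12).
Both eigenvalues are positive, so H is positive definite: a local minimum.

local minimum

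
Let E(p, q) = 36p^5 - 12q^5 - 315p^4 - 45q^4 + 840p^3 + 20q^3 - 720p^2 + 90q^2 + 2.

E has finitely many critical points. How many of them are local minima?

4

E separates as a function of p plus a function of q, so ∇E=0 decouples.
∂E/∂p = 180p(p - 4)(p - 2)(p - 1) = 0 at p ∈ {0, 1, 2, 4}; ∂E/∂q = -60q(q - 1)(q + 1)(q + 3) = 0 at q ∈ {-3, -1, 0, 1}.
The Hessian is diagonal: diag(E_pp, E_qq). Second derivatives: E_pp(0)=-1440, E_pp(1)=540, E_pp(2)=-720, E_pp(4)=4320; E_qq(-3)=1440, E_qq(-1)=-240, E_qq(0)=180, E_qq(1)=-480.
Local minima occur where both diagonal entries positive: (1, -3), (1, 0), (4, -3), (4, 0). Count: 4.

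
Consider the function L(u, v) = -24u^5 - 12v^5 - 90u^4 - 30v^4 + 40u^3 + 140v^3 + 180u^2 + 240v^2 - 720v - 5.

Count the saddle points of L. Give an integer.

8

L separates as a function of u plus a function of v, so ∇L=0 decouples.
∂L/∂u = -120u(u - 1)(u + 1)(u + 3) = 0 at u ∈ {-3, -1, 0, 1}; ∂L/∂v = -60(v - 2)(v - 1)(v + 2)(v + 3) = 0 at v ∈ {-3, -2, 1, 2}.
The Hessian is diagonal: diag(L_uu, L_vv). Second derivatives: L_uu(-3)=2880, L_uu(-1)=-480, L_uu(0)=360, L_uu(1)=-960; L_vv(-3)=1200, L_vv(-2)=-720, L_vv(1)=720, L_vv(2)=-1200.
Saddle points occur where the two diagonal entries have opposite signs: (-3, -2), (-3, 2), (-1, -3), (-1, 1), (0, -2), (0, 2), (1, -3), (1, 1). Count: 8.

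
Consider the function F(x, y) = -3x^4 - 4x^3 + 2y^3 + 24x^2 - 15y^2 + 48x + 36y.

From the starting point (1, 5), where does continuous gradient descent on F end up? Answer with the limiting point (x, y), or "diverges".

F is separable, so gradient descent decouples: x follows -∂F/∂x, y follows -∂F/∂y.
∂F/∂x = -12(x - 2)(x + 1)(x + 2); at x=1 this is 72, so x decreases.
∂F/∂y = 6(y - 3)(y - 2); at y=5 this is 36, so y decreases.
x converges to its nearest critical value -1 (a local min of the x-part); y converges to 3. The iterate converges to (-1, 3).

(-1, 3)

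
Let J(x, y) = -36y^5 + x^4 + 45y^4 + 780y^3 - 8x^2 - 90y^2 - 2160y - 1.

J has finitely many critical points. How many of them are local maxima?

J separates as a function of x plus a function of y, so ∇J=0 decouples.
∂J/∂x = 4x(x - 2)(x + 2) = 0 at x ∈ {-2, 0, 2}; ∂J/∂y = -180(y - 4)(y - 1)(y + 1)(y + 3) = 0 at y ∈ {-3, -1, 1, 4}.
The Hessian is diagonal: diag(J_xx, J_yy). Second derivatives: J_xx(-2)=32, J_xx(0)=-16, J_xx(2)=32; J_yy(-3)=10080, J_yy(-1)=-3600, J_yy(1)=4320, J_yy(4)=-18900.
Local maxima occur where both diagonal entries negative: (0, -1), (0, 4). Count: 2.

2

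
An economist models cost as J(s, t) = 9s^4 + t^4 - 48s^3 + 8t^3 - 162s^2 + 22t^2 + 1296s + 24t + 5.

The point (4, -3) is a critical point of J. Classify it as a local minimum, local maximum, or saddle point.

local minimum

The mixed partial ∂²J/∂s∂t is 0, so the Hessian at any point is diag(J_ss, J_tt) = diag(36(3s^2 - 8s - 9), 4(3t^2 + 12t + 11)).
At (4, -3): H = diag(252, 8).
Both eigenvalues are positive, so H is positive definite: a local minimum.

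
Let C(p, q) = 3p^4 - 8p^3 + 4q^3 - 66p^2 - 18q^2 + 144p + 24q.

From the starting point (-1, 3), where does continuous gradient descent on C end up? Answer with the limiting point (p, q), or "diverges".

(-3, 2)

C is separable, so gradient descent decouples: p follows -∂C/∂p, q follows -∂C/∂q.
∂C/∂p = 12(p - 4)(p - 1)(p + 3); at p=-1 this is 240, so p decreases.
∂C/∂q = 12(q - 2)(q - 1); at q=3 this is 24, so q decreases.
p converges to its nearest critical value -3 (a local min of the p-part); q converges to 2. The iterate converges to (-3, 2).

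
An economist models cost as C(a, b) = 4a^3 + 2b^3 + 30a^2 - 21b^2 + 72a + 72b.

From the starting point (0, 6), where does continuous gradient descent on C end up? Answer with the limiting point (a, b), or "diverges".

C is separable, so gradient descent decouples: a follows -∂C/∂a, b follows -∂C/∂b.
∂C/∂a = 12(a + 2)(a + 3); at a=0 this is 72, so a decreases.
∂C/∂b = 6(b - 4)(b - 3); at b=6 this is 36, so b decreases.
a converges to its nearest critical value -2 (a local min of the a-part); b converges to 4. The iterate converges to (-2, 4).

(-2, 4)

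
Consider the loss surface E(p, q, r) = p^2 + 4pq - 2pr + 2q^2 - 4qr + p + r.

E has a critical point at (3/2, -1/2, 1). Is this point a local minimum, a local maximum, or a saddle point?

saddle point

The Hessian is constant: H = [[2, 4, -2], [4, 4, -4], [-2, -4, 0]].
Leading principal minors: Δ₁ = 2, Δ₂ = -8, Δ₃ = 16.
The minors fit neither the all-positive nor the alternating-sign pattern, so H is indefinite: a saddle point.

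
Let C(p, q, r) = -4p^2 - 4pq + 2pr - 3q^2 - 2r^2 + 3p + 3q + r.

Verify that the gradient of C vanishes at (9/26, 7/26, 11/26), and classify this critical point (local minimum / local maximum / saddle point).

local maximum

∇C = (-8p - 4q + 2r + 3, -4p - 6q + 3, 2p - 4r + 1); substituting (9/26, 7/26, 11/26) gives ∇C = (0, 0, 0), so (9/26, 7/26, 11/26) is indeed a critical point.
The Hessian is constant: H = [[-8, -4, 2], [-4, -6, 0], [2, 0, -4]].
Leading principal minors: Δ₁ = -8, Δ₂ = 32, Δ₃ = -104.
The minors alternate sign starting negative (−, +, −), so H is negative definite: a local maximum.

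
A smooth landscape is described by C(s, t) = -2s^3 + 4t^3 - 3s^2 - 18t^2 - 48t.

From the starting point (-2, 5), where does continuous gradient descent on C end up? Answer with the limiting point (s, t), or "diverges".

(-1, 4)

C is separable, so gradient descent decouples: s follows -∂C/∂s, t follows -∂C/∂t.
∂C/∂s = -6s(s + 1); at s=-2 this is -12, so s increases.
∂C/∂t = 12(t - 4)(t + 1); at t=5 this is 72, so t decreases.
s converges to its nearest critical value -1 (a local min of the s-part); t converges to 4. The iterate converges to (-1, 4).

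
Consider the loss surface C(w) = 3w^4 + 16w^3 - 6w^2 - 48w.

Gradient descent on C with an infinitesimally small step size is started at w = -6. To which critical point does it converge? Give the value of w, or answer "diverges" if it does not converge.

C'(w) = 12(w - 1)(w + 1)(w + 4), so C'(-6) = -840.
Gradient descent moves in the -C' direction, i.e. w is increasing.
The nearest critical point in that direction is w = -4, where C'' = 180 > 0 (a local minimum). The iterate converges there.

-4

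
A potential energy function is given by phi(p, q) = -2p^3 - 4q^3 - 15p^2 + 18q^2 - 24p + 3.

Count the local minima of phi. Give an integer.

phi separates as a function of p plus a function of q, so ∇phi=0 decouples.
∂phi/∂p = -6(p + 1)(p + 4) = 0 at p ∈ {-4, -1}; ∂phi/∂q = -12q(q - 3) = 0 at q ∈ {0, 3}.
The Hessian is diagonal: diag(phi_pp, phi_qq). Second derivatives: phi_pp(-4)=18, phi_pp(-1)=-18; phi_qq(0)=36, phi_qq(3)=-36.
Local minima occur where both diagonal entries positive: (-4, 0). Count: 1.

1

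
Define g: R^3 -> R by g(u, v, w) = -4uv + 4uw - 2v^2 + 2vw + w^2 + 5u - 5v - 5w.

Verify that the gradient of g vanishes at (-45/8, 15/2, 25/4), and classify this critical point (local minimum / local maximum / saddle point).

saddle point

∇g = (-4v + 4w + 5, -4u - 4v + 2w - 5, 4u + 2v + 2w - 5); substituting (-45/8, 15/2, 25/4) gives ∇g = (0, 0, 0), so (-45/8, 15/2, 25/4) is indeed a critical point.
The Hessian is constant: H = [[0, -4, 4], [-4, -4, 2], [4, 2, 2]].
Leading principal minors: Δ₁ = 0, Δ₂ = -16, Δ₃ = -32.
The minors fit neither the all-positive nor the alternating-sign pattern, so H is indefinite: a saddle point.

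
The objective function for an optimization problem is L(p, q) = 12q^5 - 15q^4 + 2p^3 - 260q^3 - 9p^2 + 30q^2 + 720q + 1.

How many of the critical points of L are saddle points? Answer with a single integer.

L separates as a function of p plus a function of q, so ∇L=0 decouples.
∂L/∂p = 6p(p - 3) = 0 at p ∈ {0, 3}; ∂L/∂q = 60(q - 4)(q - 1)(q + 1)(q + 3) = 0 at q ∈ {-3, -1, 1, 4}.
The Hessian is diagonal: diag(L_pp, L_qq). Second derivatives: L_pp(0)=-18, L_pp(3)=18; L_qq(-3)=-3360, L_qq(-1)=1200, L_qq(1)=-1440, L_qq(4)=6300.
Saddle points occur where the two diagonal entries have opposite signs: (0, -1), (0, 4), (3, -3), (3, 1). Count: 4.

4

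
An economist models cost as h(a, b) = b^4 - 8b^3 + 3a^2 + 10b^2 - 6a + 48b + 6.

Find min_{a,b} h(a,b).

h(a,b) separates as P(a) + Q(b) + 6, so its minimum is min P + min Q + 6.
P'(a) = 6a - 6 vanishes at a ∈ {1}; Q'(b) = 4(b - 4)(b - 3)(b + 1) vanishes at b ∈ {-1, 3, 4}.
Local minima of P (where P''>0): P(1)=-3. Local minima of Q: Q(-1)=-29, Q(4)=96.
So the global minimum of h is P(1) + Q(-1) + 6 = -3 − 29 + 6 = -26, attained at (1, -1).

-26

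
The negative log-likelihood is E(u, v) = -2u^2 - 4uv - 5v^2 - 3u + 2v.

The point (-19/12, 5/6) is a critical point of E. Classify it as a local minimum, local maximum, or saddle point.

The Hessian of E is constant: H = [[-4, -4], [-4, -10]].
det(H) = (-4)·(-10) − (-4)² = 24.
det(H) > 0 and tr(H) = -14 < 0, so H is negative definite and the point is a local maximum.

local maximum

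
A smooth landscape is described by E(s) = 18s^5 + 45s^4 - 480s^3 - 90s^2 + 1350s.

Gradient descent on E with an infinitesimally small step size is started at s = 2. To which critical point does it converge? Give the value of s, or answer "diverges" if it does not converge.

E'(s) = 90(s - 3)(s - 1)(s + 1)(s + 5), so E'(2) = -1890.
Gradient descent moves in the -E' direction, i.e. s is increasing.
The nearest critical point in that direction is s = 3, where E'' = 5760 > 0 (a local minimum). The iterate converges there.

3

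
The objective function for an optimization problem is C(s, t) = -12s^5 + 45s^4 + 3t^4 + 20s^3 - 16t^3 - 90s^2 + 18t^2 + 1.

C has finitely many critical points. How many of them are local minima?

4

C separates as a function of s plus a function of t, so ∇C=0 decouples.
∂C/∂s = -60s(s - 3)(s - 1)(s + 1) = 0 at s ∈ {-1, 0, 1, 3}; ∂C/∂t = 12t(t - 3)(t - 1) = 0 at t ∈ {0, 1, 3}.
The Hessian is diagonal: diag(C_ss, C_tt). Second derivatives: C_ss(-1)=480, C_ss(0)=-180, C_ss(1)=240, C_ss(3)=-1440; C_tt(0)=36, C_tt(1)=-24, C_tt(3)=72.
Local minima occur where both diagonal entries positive: (-1, 0), (-1, 3), (1, 0), (1, 3). Count: 4.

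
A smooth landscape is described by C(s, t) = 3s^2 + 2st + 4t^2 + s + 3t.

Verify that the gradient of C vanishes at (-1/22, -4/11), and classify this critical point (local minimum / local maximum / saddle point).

∇C = (6s + 2t + 1, 2s + 8t + 3); substituting (-1/22, -4/11) gives ∇C = (0, 0), so (-1/22, -4/11) is indeed a critical point.
The Hessian of C is constant: H = [[6, 2], [2, 8]].
det(H) = 6·8 − 2² = 44.
det(H) > 0 and tr(H) = 14 > 0, so H is positive definite and the point is a local minimum.

local minimum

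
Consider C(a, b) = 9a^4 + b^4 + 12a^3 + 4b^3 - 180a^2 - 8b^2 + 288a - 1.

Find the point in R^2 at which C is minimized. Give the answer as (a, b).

C(a,b) separates as P(a) + Q(b) − 1, so its minimum is min P + min Q − 1.
P'(a) = 36(a - 2)(a - 1)(a + 4) vanishes at a ∈ {-4, 1, 2}; Q'(b) = 4b(b - 1)(b + 4) vanishes at b ∈ {-4, 0, 1}.
Local minima of P (where P''>0): P(-4)=-2496, P(2)=96. Local minima of Q: Q(-4)=-128, Q(1)=-3.
So the global minimum of C is P(-4) + Q(-4) − 1 = -2496 − 128 − 1 = -2625, attained at (-4, -4).

(-4, -4)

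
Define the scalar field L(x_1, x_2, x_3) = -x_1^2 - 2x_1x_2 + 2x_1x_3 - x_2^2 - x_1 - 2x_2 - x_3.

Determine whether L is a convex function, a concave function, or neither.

L is quadratic, so its Hessian is the constant matrix H = [[-2, -2, 2], [-2, -2, 0], [2, 0, 0]].
Leading principal minors: -2, 0, 8.
Neither pattern holds ⇒ H is indefinite ⇒ neither convex nor concave.

neither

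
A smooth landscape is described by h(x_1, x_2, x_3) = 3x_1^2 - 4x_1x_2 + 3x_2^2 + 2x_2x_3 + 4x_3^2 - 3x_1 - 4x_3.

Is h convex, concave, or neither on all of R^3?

h is quadratic, so its Hessian is the constant matrix H = [[6, -4, 0], [-4, 6, 2], [0, 2, 8]].
Leading principal minors: 6, 20, 136.
All positive ⇒ H ≻ 0 ⇒ convex.

convex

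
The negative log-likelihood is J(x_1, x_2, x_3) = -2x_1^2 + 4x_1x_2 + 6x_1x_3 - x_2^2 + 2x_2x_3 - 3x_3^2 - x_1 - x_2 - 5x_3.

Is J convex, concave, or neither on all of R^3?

neither

J is quadratic, so its Hessian is the constant matrix H = [[-4, 4, 6], [4, -2, 2], [6, 2, -6]].
Leading principal minors: -4, -8, 232.
Neither pattern holds ⇒ H is indefinite ⇒ neither convex nor concave.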